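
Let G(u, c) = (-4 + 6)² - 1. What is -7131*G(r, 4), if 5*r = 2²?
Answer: -21393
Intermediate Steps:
r = ⅘ (r = (⅕)*2² = (⅕)*4 = ⅘ ≈ 0.80000)
G(u, c) = 3 (G(u, c) = 2² - 1 = 4 - 1 = 3)
-7131*G(r, 4) = -7131*3 = -21393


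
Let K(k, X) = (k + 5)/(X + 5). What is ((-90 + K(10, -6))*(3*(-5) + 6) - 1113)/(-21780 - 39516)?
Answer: 7/2554 ≈ 0.0027408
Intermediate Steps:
K(k, X) = (5 + k)/(5 + X)
((-90 + K(10, -6))*(3*(-5) + 6) - 1113)/(-21780 - 39516) = ((-90 + (5 + 10)/(5 - 6))*(3*(-5) + 6) - 1113)/(-21780 - 39516) = ((-90 + 15/(-1))*(-15 + 6) - 1113)/(-61296) = ((-90 - 1*15)*(-9) - 1113)*(-1/61296) = ((-90 - 15)*(-9) - 1113)*(-1/61296) = (-105*(-9) - 1113)*(-1/61296) = (945 - 1113)*(-1/61296) = -168*(-1/61296) = 7/2554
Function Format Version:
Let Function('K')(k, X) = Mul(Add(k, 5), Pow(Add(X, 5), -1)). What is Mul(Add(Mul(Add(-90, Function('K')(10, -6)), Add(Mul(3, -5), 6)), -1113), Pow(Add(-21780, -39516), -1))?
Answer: Rational(7, 2554) ≈ 0.0027408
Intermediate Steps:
Function('K')(k, X) = Mul(Pow(Add(5, X), -1), Add(5, k)) (Function('K')(k, X) = Mul(Add(5, k), Pow(Add(5, X), -1)) = Mul(Pow(Add(5, X), -1), Add(5, k)))
Mul(Add(Mul(Add(-90, Function('K')(10, -6)), Add(Mul(3, -5), 6)), -1113), Pow(Add(-21780, -39516), -1)) = Mul(Add(Mul(Add(-90, Mul(Pow(Add(5, -6), -1), Add(5, 10))), Add(Mul(3, -5), 6)), -1113), Pow(Add(-21780, -39516), -1)) = Mul(Add(Mul(Add(-90, Mul(Pow(-1, -1), 15)), Add(-15, 6)), -1113), Pow(-61296, -1)) = Mul(Add(Mul(Add(-90, Mul(-1, 15)), -9), -1113), Rational(-1, 61296)) = Mul(Add(Mul(Add(-90, -15), -9), -1113), Rational(-1, 61296)) = Mul(Add(Mul(-105, -9), -1113), Rational(-1, 61296)) = Mul(Add(945, -1113), Rational(-1, 61296)) = Mul(-168, Rational(-1, 61296)) = Rational(7, 2554)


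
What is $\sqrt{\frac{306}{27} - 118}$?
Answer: $\frac{8 i \sqrt{15}}{3} \approx 10.328 i$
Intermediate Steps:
$\sqrt{\frac{306}{27} - 118} = \sqrt{306 \cdot \frac{1}{27} - 118} = \sqrt{\frac{34}{3} - 118} = \sqrt{- \frac{320}{3}} = \frac{8 i \sqrt{15}}{3}$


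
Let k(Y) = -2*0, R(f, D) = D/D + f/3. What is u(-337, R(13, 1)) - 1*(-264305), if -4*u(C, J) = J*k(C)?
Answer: 264305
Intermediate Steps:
R(f, D) = 1 + f/3 (R(f, D) = 1 + f*(1/3) = 1 + f/3)
k(Y) = 0
u(C, J) = 0 (u(C, J) = -J*0/4 = -1/4*0 = 0)
u(-337, R(13, 1)) - 1*(-264305) = 0 - 1*(-264305) = 0 + 264305 = 264305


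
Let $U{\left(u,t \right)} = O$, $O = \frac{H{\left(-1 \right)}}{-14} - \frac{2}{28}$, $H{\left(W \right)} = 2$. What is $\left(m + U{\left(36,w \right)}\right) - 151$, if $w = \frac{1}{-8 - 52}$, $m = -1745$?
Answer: $- \frac{26547}{14} \approx -1896.2$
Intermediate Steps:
$w = - \frac{1}{60}$ ($w = \frac{1}{-60} = - \frac{1}{60} \approx -0.016667$)
$O = - \frac{3}{14}$ ($O = \frac{2}{-14} - \frac{2}{28} = 2 \left(- \frac{1}{14}\right) - \frac{1}{14} = - \frac{1}{7} - \frac{1}{14} = - \frac{3}{14} \approx -0.21429$)
$U{\left(u,t \right)} = - \frac{3}{14}$
$\left(m + U{\left(36,w \right)}\right) - 151 = \left(-1745 - \frac{3}{14}\right) - 151 = - \frac{24433}{14} - 151 = - \frac{26547}{14}$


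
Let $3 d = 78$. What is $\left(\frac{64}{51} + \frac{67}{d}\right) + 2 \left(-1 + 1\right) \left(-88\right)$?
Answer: $\frac{5081}{1326} \approx 3.8318$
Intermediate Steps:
$d = 26$ ($d = \frac{1}{3} \cdot 78 = 26$)
$\left(\frac{64}{51} + \frac{67}{d}\right) + 2 \left(-1 + 1\right) \left(-88\right) = \left(\frac{64}{51} + \frac{67}{26}\right) + 2 \left(-1 + 1\right) \left(-88\right) = \left(64 \cdot \frac{1}{51} + 67 \cdot \frac{1}{26}\right) + 2 \cdot 0 \left(-88\right) = \left(\frac{64}{51} + \frac{67}{26}\right) + 0 \left(-88\right) = \frac{5081}{1326} + 0 = \frac{5081}{1326}$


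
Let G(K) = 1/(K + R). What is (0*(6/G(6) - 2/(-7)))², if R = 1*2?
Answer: 0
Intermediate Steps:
R = 2
G(K) = 1/(2 + K) (G(K) = 1/(K + 2) = 1/(2 + K))
(0*(6/G(6) - 2/(-7)))² = (0*(6/(1/(2 + 6)) - 2/(-7)))² = (0*(6/(1/8) - 2*(-⅐)))² = (0*(6/(⅛) + 2/7))² = (0*(6*8 + 2/7))² = (0*(48 + 2/7))² = (0*(338/7))² = 0² = 0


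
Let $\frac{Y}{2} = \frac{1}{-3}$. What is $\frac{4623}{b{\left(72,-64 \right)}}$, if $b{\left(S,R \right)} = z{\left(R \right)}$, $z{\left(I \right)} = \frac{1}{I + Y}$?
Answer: $-298954$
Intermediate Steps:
$Y = - \frac{2}{3}$ ($Y = \frac{2}{-3} = 2 \left(- \frac{1}{3}\right) = - \frac{2}{3} \approx -0.66667$)
$z{\left(I \right)} = \frac{1}{- \frac{2}{3} + I}$ ($z{\left(I \right)} = \frac{1}{I - \frac{2}{3}} = \frac{1}{- \frac{2}{3} + I}$)
$b{\left(S,R \right)} = \frac{3}{-2 + 3 R}$
$\frac{4623}{b{\left(72,-64 \right)}} = \frac{4623}{3 \frac{1}{-2 + 3 \left(-64\right)}} = \frac{4623}{3 \frac{1}{-2 - 192}} = \frac{4623}{3 \frac{1}{-194}} = \frac{4623}{3 \left(- \frac{1}{194}\right)} = \frac{4623}{- \frac{3}{194}} = 4623 \left(- \frac{194}{3}\right) = -298954$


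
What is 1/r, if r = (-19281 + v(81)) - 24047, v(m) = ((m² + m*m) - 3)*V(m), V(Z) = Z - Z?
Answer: -1/43328 ≈ -2.3080e-5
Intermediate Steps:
V(Z) = 0
v(m) = 0 (v(m) = ((m² + m*m) - 3)*0 = ((m² + m²) - 3)*0 = (2*m² - 3)*0 = (-3 + 2*m²)*0 = 0)
r = -43328 (r = (-19281 + 0) - 24047 = -19281 - 24047 = -43328)
1/r = 1/(-43328) = -1/43328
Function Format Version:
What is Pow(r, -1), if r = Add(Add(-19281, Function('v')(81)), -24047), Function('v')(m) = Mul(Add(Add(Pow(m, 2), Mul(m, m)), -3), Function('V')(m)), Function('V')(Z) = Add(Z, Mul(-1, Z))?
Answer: Rational(-1, 43328) ≈ -2.3080e-5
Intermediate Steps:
Function('V')(Z) = 0
Function('v')(m) = 0 (Function('v')(m) = Mul(Add(Add(Pow(m, 2), Mul(m, m)), -3), 0) = Mul(Add(Add(Pow(m, 2), Pow(m, 2)), -3), 0) = Mul(Add(Mul(2, Pow(m, 2)), -3), 0) = Mul(Add(-3, Mul(2, Pow(m, 2))), 0) = 0)
r = -43328 (r = Add(Add(-19281, 0), -24047) = Add(-19281, -24047) = -43328)
Pow(r, -1) = Pow(-43328, -1) = Rational(-1, 43328)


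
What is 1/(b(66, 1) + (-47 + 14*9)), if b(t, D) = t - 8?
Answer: 1/137 ≈ 0.0072993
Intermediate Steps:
b(t, D) = -8 + t
1/(b(66, 1) + (-47 + 14*9)) = 1/((-8 + 66) + (-47 + 14*9)) = 1/(58 + (-47 + 126)) = 1/(58 + 79) = 1/137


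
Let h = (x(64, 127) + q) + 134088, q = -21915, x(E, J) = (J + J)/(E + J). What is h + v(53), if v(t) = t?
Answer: 21435420/191 ≈ 1.1223e+5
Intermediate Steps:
x(E, J) = 2*J/(E + J) (x(E, J) = (2*J)/(E + J) = 2*J/(E + J))
h = 21425297/191 (h = (2*127/(64 + 127) - 21915) + 134088 = (2*127/191 - 21915) + 134088 = (2*127*(1/191) - 21915) + 134088 = (254/191 - 21915) + 134088 = -4185511/191 + 134088 = 21425297/191 ≈ 1.1217e+5)
h + v(53) = 21425297/191 + 53 = 21435420/191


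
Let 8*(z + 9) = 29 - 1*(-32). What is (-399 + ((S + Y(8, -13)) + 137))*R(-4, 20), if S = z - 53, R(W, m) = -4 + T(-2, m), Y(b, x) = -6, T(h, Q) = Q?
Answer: -5158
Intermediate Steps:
z = -11/8 (z = -9 + (29 - 1*(-32))/8 = -9 + (29 + 32)/8 = -9 + (⅛)*61 = -9 + 61/8 = -11/8 ≈ -1.3750)
R(W, m) = -4 + m
S = -435/8 (S = -11/8 - 53 = -435/8 ≈ -54.375)
(-399 + ((S + Y(8, -13)) + 137))*R(-4, 20) = (-399 + ((-435/8 - 6) + 137))*(-4 + 20) = (-399 + (-483/8 + 137))*16 = (-399 + 613/8)*16 = -2579/8*16 = -5158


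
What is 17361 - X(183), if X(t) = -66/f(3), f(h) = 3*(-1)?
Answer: 17339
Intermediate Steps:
f(h) = -3
X(t) = 22 (X(t) = -66/(-3) = -66*(-⅓) = 22)
17361 - X(183) = 17361 - 1*22 = 17361 - 22 = 17339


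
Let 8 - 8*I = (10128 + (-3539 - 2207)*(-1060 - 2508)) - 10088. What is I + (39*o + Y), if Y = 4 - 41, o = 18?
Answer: -2562055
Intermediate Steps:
Y = -37
I = -2562720 (I = 1 - ((10128 + (-3539 - 2207)*(-1060 - 2508)) - 10088)/8 = 1 - ((10128 - 5746*(-3568)) - 10088)/8 = 1 - ((10128 + 20501728) - 10088)/8 = 1 - (20511856 - 10088)/8 = 1 - 1/8*20501768 = 1 - 2562721 = -2562720)
I + (39*o + Y) = -2562720 + (39*18 - 37) = -2562720 + (702 - 37) = -2562720 + 665 = -2562055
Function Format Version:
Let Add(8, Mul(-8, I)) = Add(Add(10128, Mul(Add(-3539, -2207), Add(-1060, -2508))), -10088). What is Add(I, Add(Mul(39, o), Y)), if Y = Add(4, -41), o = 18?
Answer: -2562055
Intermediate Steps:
Y = -37
I = -2562720 (I = Add(1, Mul(Rational(-1, 8), Add(Add(10128, Mul(Add(-3539, -2207), Add(-1060, -2508))), -10088))) = Add(1, Mul(Rational(-1, 8), Add(Add(10128, Mul(-5746, -3568)), -10088))) = Add(1, Mul(Rational(-1, 8), Add(Add(10128, 20501728), -10088))) = Add(1, Mul(Rational(-1, 8), Add(20511856, -10088))) = Add(1, Mul(Rational(-1, 8), 20501768)) = Add(1, -2562721) = -2562720)
Add(I, Add(Mul(39, o), Y)) = Add(-2562720, Add(Mul(39, 18), -37)) = Add(-2562720, Add(702, -37)) = Add(-2562720, 665) = -2562055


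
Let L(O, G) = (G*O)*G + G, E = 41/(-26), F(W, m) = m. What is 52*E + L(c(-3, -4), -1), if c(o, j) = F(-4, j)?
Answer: -87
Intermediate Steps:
E = -41/26 (E = 41*(-1/26) = -41/26 ≈ -1.5769)
c(o, j) = j
L(O, G) = G + O*G² (L(O, G) = O*G² + G = G + O*G²)
52*E + L(c(-3, -4), -1) = 52*(-41/26) - (1 - 1*(-4)) = -82 - (1 + 4) = -82 - 1*5 = -82 - 5 = -87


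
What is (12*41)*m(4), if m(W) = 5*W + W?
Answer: 11808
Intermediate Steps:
m(W) = 6*W
(12*41)*m(4) = (12*41)*(6*4) = 492*24 = 11808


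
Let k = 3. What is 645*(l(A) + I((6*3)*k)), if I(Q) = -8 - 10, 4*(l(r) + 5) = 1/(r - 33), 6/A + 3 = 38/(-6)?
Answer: -4659695/314 ≈ -14840.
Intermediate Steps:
A = -9/14 (A = 6/(-3 + 38/(-6)) = 6/(-3 + 38*(-⅙)) = 6/(-3 - 19/3) = 6/(-28/3) = 6*(-3/28) = -9/14 ≈ -0.64286)
l(r) = -5 + 1/(4*(-33 + r)) (l(r) = -5 + 1/(4*(r - 33)) = -5 + 1/(4*(-33 + r)))
I(Q) = -18
645*(l(A) + I((6*3)*k)) = 645*((661 - 20*(-9/14))/(4*(-33 - 9/14)) - 18) = 645*((661 + 90/7)/(4*(-471/14)) - 18) = 645*((¼)*(-14/471)*(4717/7) - 18) = 645*(-4717/942 - 18) = 645*(-21673/942) = -4659695/314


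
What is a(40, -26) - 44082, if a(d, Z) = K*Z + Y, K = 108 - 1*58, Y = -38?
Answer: -45420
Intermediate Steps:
K = 50 (K = 108 - 58 = 50)
a(d, Z) = -38 + 50*Z (a(d, Z) = 50*Z - 38 = -38 + 50*Z)
a(40, -26) - 44082 = (-38 + 50*(-26)) - 44082 = (-38 - 1300) - 44082 = -1338 - 44082 = -45420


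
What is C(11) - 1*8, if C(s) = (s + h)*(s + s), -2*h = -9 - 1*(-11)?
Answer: 212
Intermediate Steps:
h = -1 (h = -(-9 - 1*(-11))/2 = -(-9 + 11)/2 = -1/2*2 = -1)
C(s) = 2*s*(-1 + s) (C(s) = (s - 1)*(s + s) = (-1 + s)*(2*s) = 2*s*(-1 + s))
C(11) - 1*8 = 2*11*(-1 + 11) - 1*8 = 2*11*10 - 8 = 220 - 8 = 212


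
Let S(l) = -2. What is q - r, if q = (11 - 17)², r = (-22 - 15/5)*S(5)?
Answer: -14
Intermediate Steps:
r = 50 (r = (-22 - 15/5)*(-2) = (-22 - 15*⅕)*(-2) = (-22 - 3)*(-2) = -25*(-2) = 50)
q = 36 (q = (-6)² = 36)
q - r = 36 - 1*50 = 36 - 50 = -14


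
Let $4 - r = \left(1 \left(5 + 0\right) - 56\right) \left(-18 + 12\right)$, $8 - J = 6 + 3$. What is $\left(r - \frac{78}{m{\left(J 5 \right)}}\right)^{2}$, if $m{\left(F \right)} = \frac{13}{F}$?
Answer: $73984$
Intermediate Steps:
$J = -1$ ($J = 8 - \left(6 + 3\right) = 8 - 9 = -1$)
$r = -302$ ($r = 4 - \left(1 \left(5 + 0\right) - 56\right) \left(-18 + 12\right) = 4 - \left(1 \cdot 5 - 56\right) \left(-6\right) = 4 - \left(5 - 56\right) \left(-6\right) = 4 - \left(-51\right) \left(-6\right) = 4 - 306 = -302$)
$\left(r - \frac{78}{m{\left(J 5 \right)}}\right)^{2} = \left(-302 - \frac{78}{13 \frac{1}{\left(-1\right) 5}}\right)^{2} = \left(-302 - \frac{78}{13 \frac{1}{-5}}\right)^{2} = \left(-302 - \frac{78}{13 \left(- \frac{1}{5}\right)}\right)^{2} = \left(-302 - \frac{78}{- \frac{13}{5}}\right)^{2} = \left(-302 - -30\right)^{2} = \left(-302 + 30\right)^{2} = \left(-272\right)^{2} = 73984$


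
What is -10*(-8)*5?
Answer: 400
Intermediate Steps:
-10*(-8)*5 = 80*5 = 400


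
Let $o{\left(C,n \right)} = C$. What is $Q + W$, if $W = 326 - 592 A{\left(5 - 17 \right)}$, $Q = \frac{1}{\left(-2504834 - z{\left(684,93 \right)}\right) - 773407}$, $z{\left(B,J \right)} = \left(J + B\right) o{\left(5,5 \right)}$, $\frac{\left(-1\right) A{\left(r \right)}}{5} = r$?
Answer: $- \frac{115511142445}{3282126} \approx -35194.0$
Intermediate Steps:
$A{\left(r \right)} = - 5 r$
$z{\left(B,J \right)} = 5 B + 5 J$ ($z{\left(B,J \right)} = \left(J + B\right) 5 = \left(B + J\right) 5 = 5 B + 5 J$)
$Q = - \frac{1}{3282126}$ ($Q = \frac{1}{\left(-2504834 - \left(5 \cdot 684 + 5 \cdot 93\right)\right) - 773407} = \frac{1}{\left(-2504834 - \left(3420 + 465\right)\right) - 773407} = \frac{1}{\left(-2504834 - 3885\right) - 773407} = \frac{1}{-2508719 - 773407} = \frac{1}{-3282126} = - \frac{1}{3282126} \approx -3.0468 \cdot 10^{-7}$)
$W = -35194$ ($W = 326 - 592 \left(- 5 \left(5 - 17\right)\right) = 326 - 592 \left(\left(-5\right) \left(-12\right)\right) = 326 - 35520 = -35194$)
$Q + W = - \frac{1}{3282126} - 35194 = - \frac{115511142445}{3282126}$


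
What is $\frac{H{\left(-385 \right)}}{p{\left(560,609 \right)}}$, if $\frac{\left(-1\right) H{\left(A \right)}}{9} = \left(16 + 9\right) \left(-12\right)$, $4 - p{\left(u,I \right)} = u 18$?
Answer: $- \frac{675}{2519} \approx -0.26796$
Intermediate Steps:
$p{\left(u,I \right)} = 4 - 18 u$ ($p{\left(u,I \right)} = 4 - u 18 = 4 - 18 u$)
$H{\left(A \right)} = 2700$ ($H{\left(A \right)} = - 9 \left(16 + 9\right) \left(-12\right) = - 9 \cdot 25 \left(-12\right) = \left(-9\right) \left(-300\right) = 2700$)
$\frac{H{\left(-385 \right)}}{p{\left(560,609 \right)}} = \frac{2700}{4 - 10080} = \frac{2700}{-10076} = 2700 \left(- \frac{1}{10076}\right) = - \frac{675}{2519}$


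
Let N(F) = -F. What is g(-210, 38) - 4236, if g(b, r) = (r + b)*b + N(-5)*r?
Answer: 32074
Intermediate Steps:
g(b, r) = 5*r + b*(b + r) (g(b, r) = (r + b)*b + (-1*(-5))*r = (b + r)*b + 5*r = b*(b + r) + 5*r = 5*r + b*(b + r))
g(-210, 38) - 4236 = ((-210)**2 + 5*38 - 210*38) - 4236 = (44100 + 190 - 7980) - 4236 = 36310 - 4236 = 32074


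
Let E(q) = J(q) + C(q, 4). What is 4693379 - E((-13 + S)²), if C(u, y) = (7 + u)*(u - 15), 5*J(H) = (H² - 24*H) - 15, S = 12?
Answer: 23467493/5 ≈ 4.6935e+6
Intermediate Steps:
J(H) = -3 - 24*H/5 + H²/5 (J(H) = ((H² - 24*H) - 15)/5 = (-15 + H² - 24*H)/5 = -3 - 24*H/5 + H²/5)
C(u, y) = (-15 + u)*(7 + u) (C(u, y) = (7 + u)*(-15 + u) = (-15 + u)*(7 + u))
E(q) = -108 - 64*q/5 + 6*q²/5 (E(q) = (-3 - 24*q/5 + q²/5) + (-105 + q² - 8*q) = -108 - 64*q/5 + 6*q²/5)
4693379 - E((-13 + S)²) = 4693379 - (-108 - 64*(-13 + 12)²/5 + 6*((-13 + 12)²)²/5) = 4693379 - (-108 - 64/5*(-1)² + 6*((-1)²)²/5) = 4693379 - (-108 - 64/5*1 + (6/5)*1²) = 4693379 - (-108 - 64/5 + (6/5)*1) = 4693379 - (-108 - 64/5 + 6/5) = 4693379 - 1*(-598/5) = 4693379 + 598/5 = 23467493/5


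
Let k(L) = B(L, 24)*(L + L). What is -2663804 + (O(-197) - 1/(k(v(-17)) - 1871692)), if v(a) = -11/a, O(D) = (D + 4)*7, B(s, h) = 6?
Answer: -84801586167943/31818632 ≈ -2.6652e+6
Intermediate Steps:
O(D) = 28 + 7*D (O(D) = (4 + D)*7 = 28 + 7*D)
k(L) = 12*L (k(L) = 6*(L + L) = 6*(2*L) = 12*L)
-2663804 + (O(-197) - 1/(k(v(-17)) - 1871692)) = -2663804 + ((28 + 7*(-197)) - 1/(12*(-11/(-17)) - 1871692)) = -2663804 + ((28 - 1379) - 1/(12*(-11*(-1/17)) - 1871692)) = -2663804 + (-1351 - 1/(12*(11/17) - 1871692)) = -2663804 + (-1351 - 1/(132/17 - 1871692)) = -2663804 + (-1351 - 1/(-31818632/17)) = -2663804 + (-1351 - 1*(-17/31818632)) = -2663804 + (-1351 + 17/31818632) = -2663804 - 42986971815/31818632 = -84801586167943/31818632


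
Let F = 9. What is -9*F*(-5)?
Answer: 405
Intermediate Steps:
-9*F*(-5) = -9*9*(-5) = -81*(-5) = 405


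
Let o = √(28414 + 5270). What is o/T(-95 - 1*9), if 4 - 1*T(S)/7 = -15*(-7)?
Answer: -2*√8421/707 ≈ -0.25959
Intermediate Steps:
T(S) = -707 (T(S) = 28 - (-105)*(-7) = 28 - 7*105 = 28 - 735 = -707)
o = 2*√8421 (o = √33684 = 2*√8421 ≈ 183.53)
o/T(-95 - 1*9) = (2*√8421)/(-707) = (2*√8421)*(-1/707) = -2*√8421/707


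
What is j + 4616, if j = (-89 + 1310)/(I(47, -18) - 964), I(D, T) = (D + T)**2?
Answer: 188849/41 ≈ 4606.1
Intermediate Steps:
j = -407/41 (j = (-89 + 1310)/((47 - 18)**2 - 964) = 1221/(29**2 - 964) = 1221/(841 - 964) = 1221/(-123) = 1221*(-1/123) = -407/41 ≈ -9.9268)
j + 4616 = -407/41 + 4616 = 188849/41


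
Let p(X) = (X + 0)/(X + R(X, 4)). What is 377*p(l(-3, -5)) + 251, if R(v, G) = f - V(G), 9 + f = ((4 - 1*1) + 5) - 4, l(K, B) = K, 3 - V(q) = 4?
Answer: 2888/7 ≈ 412.57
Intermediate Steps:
V(q) = -1 (V(q) = 3 - 1*4 = 3 - 4 = -1)
f = -5 (f = -9 + (((4 - 1*1) + 5) - 4) = -9 + (((4 - 1) + 5) - 4) = -9 + ((3 + 5) - 4) = -9 + (8 - 4) = -9 + 4 = -5)
R(v, G) = -4 (R(v, G) = -5 - 1*(-1) = -5 + 1 = -4)
p(X) = X/(-4 + X) (p(X) = (X + 0)/(X - 4) = X/(-4 + X))
377*p(l(-3, -5)) + 251 = 377*(-3/(-4 - 3)) + 251 = 377*(-3/(-7)) + 251 = 377*(-3*(-1/7)) + 251 = 377*(3/7) + 251 = 1131/7 + 251 = 2888/7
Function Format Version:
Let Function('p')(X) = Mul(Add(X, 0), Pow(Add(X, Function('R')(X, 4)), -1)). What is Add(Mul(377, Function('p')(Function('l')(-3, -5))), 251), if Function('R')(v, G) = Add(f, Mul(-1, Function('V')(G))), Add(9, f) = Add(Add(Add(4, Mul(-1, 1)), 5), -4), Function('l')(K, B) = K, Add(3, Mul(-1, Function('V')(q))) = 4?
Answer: Rational(2888, 7) ≈ 412.57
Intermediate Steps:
Function('V')(q) = -1 (Function('V')(q) = Add(3, Mul(-1, 4)) = Add(3, -4) = -1)
f = -5 (f = Add(-9, Add(Add(Add(4, Mul(-1, 1)), 5), -4)) = Add(-9, Add(Add(Add(4, -1), 5), -4)) = Add(-9, Add(Add(3, 5), -4)) = Add(-9, Add(8, -4)) = Add(-9, 4) = -5)
Function('R')(v, G) = -4 (Function('R')(v, G) = Add(-5, Mul(-1, -1)) = Add(-5, 1) = -4)
Function('p')(X) = Mul(X, Pow(Add(-4, X), -1)) (Function('p')(X) = Mul(Add(X, 0), Pow(Add(X, -4), -1)) = Mul(X, Pow(Add(-4, X), -1)))
Add(Mul(377, Function('p')(Function('l')(-3, -5))), 251) = Add(Mul(377, Mul(-3, Pow(Add(-4, -3), -1))), 251) = Add(Mul(377, Mul(-3, Pow(-7, -1))), 251) = Add(Mul(377, Mul(-3, Rational(-1, 7))), 251) = Add(Mul(377, Rational(3, 7)), 251) = Add(Rational(1131, 7), 251) = Rational(2888, 7)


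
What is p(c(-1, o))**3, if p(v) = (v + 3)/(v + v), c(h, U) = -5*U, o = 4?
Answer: 4913/64000 ≈ 0.076766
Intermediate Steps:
p(v) = (3 + v)/(2*v) (p(v) = (3 + v)/((2*v)) = (3 + v)*(1/(2*v)) = (3 + v)/(2*v))
p(c(-1, o))**3 = ((3 - 5*4)/(2*((-5*4))))**3 = ((1/2)*(3 - 20)/(-20))**3 = ((1/2)*(-1/20)*(-17))**3 = (17/40)**3 = 4913/64000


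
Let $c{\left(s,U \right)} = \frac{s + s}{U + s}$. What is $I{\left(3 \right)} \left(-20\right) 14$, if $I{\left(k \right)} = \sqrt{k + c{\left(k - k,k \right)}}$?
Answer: $- 280 \sqrt{3} \approx -484.97$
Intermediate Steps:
$c{\left(s,U \right)} = \frac{2 s}{U + s}$
$I{\left(k \right)} = \sqrt{k}$ ($I{\left(k \right)} = \sqrt{k + \frac{2 \left(k - k\right)}{k + \left(k - k\right)}} = \sqrt{k + 2 \cdot 0 \frac{1}{k + 0}} = \sqrt{k + 2 \cdot 0 \frac{1}{k}} = \sqrt{k + 0} = \sqrt{k}$)
$I{\left(3 \right)} \left(-20\right) 14 = \sqrt{3} \left(-20\right) 14 = - 20 \sqrt{3} \cdot 14 = - 280 \sqrt{3}$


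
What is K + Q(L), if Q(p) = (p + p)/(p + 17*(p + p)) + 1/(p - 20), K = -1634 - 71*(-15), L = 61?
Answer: -816398/1435 ≈ -568.92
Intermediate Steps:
K = -569 (K = -1634 + 1065 = -569)
Q(p) = 2/35 + 1/(-20 + p) (Q(p) = (2*p)/(p + 17*(2*p)) + 1/(-20 + p) = (2*p)/(p + 34*p) + 1/(-20 + p) = (2*p)/((35*p)) + 1/(-20 + p) = (2*p)*(1/(35*p)) + 1/(-20 + p) = 2/35 + 1/(-20 + p))
K + Q(L) = -569 + (-5 + 2*61)/(35*(-20 + 61)) = -569 + (1/35)*(-5 + 122)/41 = -569 + (1/35)*(1/41)*117 = -569 + 117/1435 = -816398/1435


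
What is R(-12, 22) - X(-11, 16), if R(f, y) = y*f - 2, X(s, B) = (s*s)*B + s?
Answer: -2191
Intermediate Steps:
X(s, B) = s + B*s² (X(s, B) = s²*B + s = B*s² + s = s + B*s²)
R(f, y) = -2 + f*y (R(f, y) = f*y - 2 = -2 + f*y)
R(-12, 22) - X(-11, 16) = (-2 - 12*22) - (-11)*(1 + 16*(-11)) = (-2 - 264) - (-11)*(1 - 176) = -266 - (-11)*(-175) = -266 - 1*1925 = -266 - 1925 = -2191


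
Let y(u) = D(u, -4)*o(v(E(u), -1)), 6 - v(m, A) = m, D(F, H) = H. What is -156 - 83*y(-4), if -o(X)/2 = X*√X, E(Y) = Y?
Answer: -156 - 6640*√10 ≈ -21154.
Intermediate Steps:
v(m, A) = 6 - m
o(X) = -2*X^(3/2) (o(X) = -2*X*√X = -2*X^(3/2))
y(u) = 8*(6 - u)^(3/2) (y(u) = -(-8)*(6 - u)^(3/2) = 8*(6 - u)^(3/2))
-156 - 83*y(-4) = -156 - 664*(6 - 1*(-4))^(3/2) = -156 - 664*(6 + 4)^(3/2) = -156 - 664*10^(3/2) = -156 - 664*10*√10 = -156 - 6640*√10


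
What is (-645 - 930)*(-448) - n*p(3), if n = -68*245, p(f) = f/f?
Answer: 722260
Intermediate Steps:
p(f) = 1
n = -16660
(-645 - 930)*(-448) - n*p(3) = (-645 - 930)*(-448) - (-16660) = -1575*(-448) - 1*(-16660) = 705600 + 16660 = 722260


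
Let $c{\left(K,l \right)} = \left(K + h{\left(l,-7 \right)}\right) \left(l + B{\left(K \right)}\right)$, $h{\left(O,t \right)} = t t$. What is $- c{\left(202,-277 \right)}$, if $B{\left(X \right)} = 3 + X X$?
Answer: $-10173030$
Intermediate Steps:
$h{\left(O,t \right)} = t^{2}$
$B{\left(X \right)} = 3 + X^{2}$
$c{\left(K,l \right)} = \left(49 + K\right) \left(3 + l + K^{2}\right)$ ($c{\left(K,l \right)} = \left(K + \left(-7\right)^{2}\right) \left(l + \left(3 + K^{2}\right)\right) = \left(K + 49\right) \left(3 + l + K^{2}\right) = \left(49 + K\right) \left(3 + l + K^{2}\right)$)
$- c{\left(202,-277 \right)} = - (147 + 49 \left(-277\right) + 49 \cdot 202^{2} + 202 \left(-277\right) + 202 \left(3 + 202^{2}\right)) = - (147 - 13573 + 49 \cdot 40804 - 55954 + 202 \left(3 + 40804\right)) = - (147 - 13573 + 1999396 - 55954 + 202 \cdot 40807) = - (147 - 13573 + 1999396 - 55954 + 8243014) = \left(-1\right) 10173030 = -10173030$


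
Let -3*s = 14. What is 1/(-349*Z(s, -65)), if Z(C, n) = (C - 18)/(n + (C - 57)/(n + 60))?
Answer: -79/11866 ≈ -0.0066577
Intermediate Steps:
s = -14/3 (s = -⅓*14 = -14/3 ≈ -4.6667)
Z(C, n) = (-18 + C)/(n + (-57 + C)/(60 + n))
1/(-349*Z(s, -65)) = 1/(-349*(-1080 - 18*(-65) + 60*(-14/3) - 14/3*(-65))/(-57 - 14/3 + (-65)² + 60*(-65))) = 1/(-349*(-1080 + 1170 - 280 + 910/3)/(-57 - 14/3 + 4225 - 3900)) = 1/(-349*340/(790/3*3)) = 1/(-1047*340/(790*3)) = 1/(-349*34/79) = 1/(-11866/79) = -79/11866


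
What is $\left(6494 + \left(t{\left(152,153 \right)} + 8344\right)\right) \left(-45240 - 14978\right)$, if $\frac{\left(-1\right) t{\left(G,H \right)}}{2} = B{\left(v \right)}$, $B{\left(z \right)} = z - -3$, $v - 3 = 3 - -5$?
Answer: $-891828580$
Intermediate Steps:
$v = 11$ ($v = 3 + \left(3 - -5\right) = 3 + \left(3 + 5\right) = 3 + 8 = 11$)
$B{\left(z \right)} = 3 + z$ ($B{\left(z \right)} = z + 3 = 3 + z$)
$t{\left(G,H \right)} = -28$ ($t{\left(G,H \right)} = - 2 \left(3 + 11\right) = \left(-2\right) 14 = -28$)
$\left(6494 + \left(t{\left(152,153 \right)} + 8344\right)\right) \left(-45240 - 14978\right) = \left(6494 + \left(-28 + 8344\right)\right) \left(-45240 - 14978\right) = \left(6494 + 8316\right) \left(-60218\right) = 14810 \left(-60218\right) = -891828580$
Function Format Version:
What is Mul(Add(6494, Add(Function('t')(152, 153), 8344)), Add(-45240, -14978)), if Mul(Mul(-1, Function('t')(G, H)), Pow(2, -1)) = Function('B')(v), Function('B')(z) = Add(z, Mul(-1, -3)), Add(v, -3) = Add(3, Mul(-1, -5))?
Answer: -891828580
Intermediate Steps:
v = 11 (v = Add(3, Add(3, Mul(-1, -5))) = Add(3, Add(3, 5)) = Add(3, 8) = 11)
Function('B')(z) = Add(3, z) (Function('B')(z) = Add(z, 3) = Add(3, z))
Function('t')(G, H) = -28 (Function('t')(G, H) = Mul(-2, Add(3, 11)) = Mul(-2, 14) = -28)
Mul(Add(6494, Add(Function('t')(152, 153), 8344)), Add(-45240, -14978)) = Mul(Add(6494, Add(-28, 8344)), Add(-45240, -14978)) = Mul(Add(6494, 8316), -60218) = Mul(14810, -60218) = -891828580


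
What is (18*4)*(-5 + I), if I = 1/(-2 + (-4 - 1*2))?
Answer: -369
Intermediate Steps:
I = -⅛ (I = 1/(-2 + (-4 - 2)) = 1/(-2 - 6) = 1/(-8) = -⅛ ≈ -0.12500)
(18*4)*(-5 + I) = (18*4)*(-5 - ⅛) = 72*(-41/8) = -369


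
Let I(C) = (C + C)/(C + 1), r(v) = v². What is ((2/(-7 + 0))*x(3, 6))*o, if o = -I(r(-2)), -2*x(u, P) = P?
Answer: -48/35 ≈ -1.3714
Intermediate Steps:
x(u, P) = -P/2
I(C) = 2*C/(1 + C) (I(C) = (2*C)/(1 + C) = 2*C/(1 + C))
o = -8/5 (o = -2*(-2)²/(1 + (-2)²) = -2*4/(1 + 4) = -2*4/5 = -1*8/5 = -8/5 ≈ -1.6000)
((2/(-7 + 0))*x(3, 6))*o = ((2/(-7 + 0))*(-½*6))*(-8/5) = ((2/(-7))*(-3))*(-8/5) = ((2*(-⅐))*(-3))*(-8/5) = -2/7*(-3)*(-8/5) = (6/7)*(-8/5) = -48/35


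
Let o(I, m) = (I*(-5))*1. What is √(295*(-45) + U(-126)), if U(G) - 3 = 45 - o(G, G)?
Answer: I*√13857 ≈ 117.72*I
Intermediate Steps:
o(I, m) = -5*I (o(I, m) = -5*I*1 = -5*I)
U(G) = 48 + 5*G (U(G) = 3 + (45 - (-5)*G) = 3 + (45 + 5*G) = 48 + 5*G)
√(295*(-45) + U(-126)) = √(295*(-45) + (48 + 5*(-126))) = √(-13275 + (48 - 630)) = √(-13275 - 582) = √(-13857) = I*√13857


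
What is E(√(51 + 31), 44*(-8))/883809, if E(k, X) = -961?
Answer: -961/883809 ≈ -0.0010873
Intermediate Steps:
E(√(51 + 31), 44*(-8))/883809 = -961/883809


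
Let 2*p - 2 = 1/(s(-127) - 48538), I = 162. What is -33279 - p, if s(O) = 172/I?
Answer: -261680107439/7862984 ≈ -33280.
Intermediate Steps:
s(O) = 86/81 (s(O) = 172/162 = 172*(1/162) = 86/81)
p = 7862903/7862984 (p = 1 + 1/(2*(86/81 - 48538)) = 1 + 1/(2*(-3931492/81)) = 1 + (1/2)*(-81/3931492) = 1 - 81/7862984 = 7862903/7862984 ≈ 0.99999)
-33279 - p = -33279 - 1*7862903/7862984 = -33279 - 7862903/7862984 = -261680107439/7862984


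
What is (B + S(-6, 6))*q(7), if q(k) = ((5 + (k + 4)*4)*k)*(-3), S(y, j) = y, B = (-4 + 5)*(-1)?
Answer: 7203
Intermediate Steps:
B = -1 (B = 1*(-1) = -1)
q(k) = -3*k*(21 + 4*k) (q(k) = ((5 + (4 + k)*4)*k)*(-3) = ((5 + (16 + 4*k))*k)*(-3) = ((21 + 4*k)*k)*(-3) = (k*(21 + 4*k))*(-3) = -3*k*(21 + 4*k))
(B + S(-6, 6))*q(7) = (-1 - 6)*(-3*7*(21 + 4*7)) = -(-21)*7*(21 + 28) = -(-21)*7*49 = -7*(-1029) = 7203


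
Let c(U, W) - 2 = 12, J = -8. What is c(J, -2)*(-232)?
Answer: -3248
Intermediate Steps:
c(U, W) = 14 (c(U, W) = 2 + 12 = 14)
c(J, -2)*(-232) = 14*(-232) = -3248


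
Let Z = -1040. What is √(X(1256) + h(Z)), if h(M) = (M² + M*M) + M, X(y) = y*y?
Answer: 4*√233731 ≈ 1933.8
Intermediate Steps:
X(y) = y²
h(M) = M + 2*M² (h(M) = (M² + M²) + M = 2*M² + M = M + 2*M²)
√(X(1256) + h(Z)) = √(1256² - 1040*(1 + 2*(-1040))) = √(1577536 - 1040*(1 - 2080)) = √(1577536 - 1040*(-2079)) = √(1577536 + 2162160) = √3739696 = 4*√233731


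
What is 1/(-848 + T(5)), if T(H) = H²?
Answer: -1/823 ≈ -0.0012151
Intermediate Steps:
1/(-848 + T(5)) = 1/(-848 + 5²) = 1/(-848 + 25) = 1/(-823) = -1/823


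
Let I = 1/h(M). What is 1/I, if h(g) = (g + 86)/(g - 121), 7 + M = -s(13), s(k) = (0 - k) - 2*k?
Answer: -118/89 ≈ -1.3258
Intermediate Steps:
s(k) = -3*k (s(k) = -k - 2*k = -3*k)
M = 32 (M = -7 - (-3)*13 = -7 - 1*(-39) = -7 + 39 = 32)
h(g) = (86 + g)/(-121 + g)
I = -89/118 (I = 1/((86 + 32)/(-121 + 32)) = 1/(118/(-89)) = 1/(-1/89*118) = 1/(-118/89) = -89/118 ≈ -0.75424)
1/I = 1/(-89/118) = -118/89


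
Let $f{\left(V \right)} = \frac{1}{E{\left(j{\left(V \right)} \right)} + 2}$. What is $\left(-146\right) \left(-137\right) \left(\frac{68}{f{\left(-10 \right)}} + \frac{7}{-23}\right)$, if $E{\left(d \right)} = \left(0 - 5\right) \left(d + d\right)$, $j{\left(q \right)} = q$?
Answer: $\frac{3190739042}{23} \approx 1.3873 \cdot 10^{8}$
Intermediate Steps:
$E{\left(d \right)} = - 10 d$ ($E{\left(d \right)} = \left(0 - 5\right) 2 d = - 5 \cdot 2 d = - 10 d$)
$f{\left(V \right)} = \frac{1}{2 - 10 V}$ ($f{\left(V \right)} = \frac{1}{- 10 V + 2} = \frac{1}{2 - 10 V}$)
$\left(-146\right) \left(-137\right) \left(\frac{68}{f{\left(-10 \right)}} + \frac{7}{-23}\right) = \left(-146\right) \left(-137\right) \left(\frac{68}{\left(-1\right) \frac{1}{-2 + 10 \left(-10\right)}} + \frac{7}{-23}\right) = 20002 \left(\frac{68}{\left(-1\right) \frac{1}{-2 - 100}} + 7 \left(- \frac{1}{23}\right)\right) = 20002 \left(\frac{68}{\left(-1\right) \frac{1}{-102}} - \frac{7}{23}\right) = 20002 \left(\frac{68}{\left(-1\right) \left(- \frac{1}{102}\right)} - \frac{7}{23}\right) = 20002 \left(68 \frac{1}{\frac{1}{102}} - \frac{7}{23}\right) = 20002 \left(68 \cdot 102 - \frac{7}{23}\right) = 20002 \left(6936 - \frac{7}{23}\right) = 20002 \cdot \frac{159521}{23} = \frac{3190739042}{23}$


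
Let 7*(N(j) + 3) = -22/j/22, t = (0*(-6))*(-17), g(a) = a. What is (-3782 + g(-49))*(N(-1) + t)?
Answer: 76620/7 ≈ 10946.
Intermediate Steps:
t = 0 (t = 0*(-17) = 0)
N(j) = -3 - 1/(7*j) (N(j) = -3 + (-22/j/22)/7 = -3 + (-22/j*(1/22))/7 = -3 + (-1/j)/7 = -3 - 1/(7*j))
(-3782 + g(-49))*(N(-1) + t) = (-3782 - 49)*((-3 - ⅐/(-1)) + 0) = -3831*((-3 - ⅐*(-1)) + 0) = -3831*((-3 + ⅐) + 0) = -3831*(-20/7 + 0) = -3831*(-20/7) = 76620/7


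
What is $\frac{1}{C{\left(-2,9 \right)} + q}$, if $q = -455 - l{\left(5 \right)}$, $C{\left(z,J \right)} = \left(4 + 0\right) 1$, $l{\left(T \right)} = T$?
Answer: $- \frac{1}{456} \approx -0.002193$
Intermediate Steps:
$C{\left(z,J \right)} = 4$ ($C{\left(z,J \right)} = 4 \cdot 1 = 4$)
$q = -460$ ($q = -455 - 5 = -460$)
$\frac{1}{C{\left(-2,9 \right)} + q} = \frac{1}{4 - 460} = \frac{1}{-456} = - \frac{1}{456}$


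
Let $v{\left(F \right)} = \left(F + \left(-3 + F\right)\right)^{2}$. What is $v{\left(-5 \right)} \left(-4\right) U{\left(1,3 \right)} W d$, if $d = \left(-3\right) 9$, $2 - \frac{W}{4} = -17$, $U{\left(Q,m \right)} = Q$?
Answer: $1387152$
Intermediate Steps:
$W = 76$ ($W = 8 - -68 = 8 + 68 = 76$)
$d = -27$
$v{\left(F \right)} = \left(-3 + 2 F\right)^{2}$
$v{\left(-5 \right)} \left(-4\right) U{\left(1,3 \right)} W d = \left(-3 + 2 \left(-5\right)\right)^{2} \left(-4\right) 1 \cdot 76 \left(-27\right) = \left(-3 - 10\right)^{2} \left(-4\right) 1 \cdot 76 \left(-27\right) = \left(-13\right)^{2} \left(-4\right) 1 \cdot 76 \left(-27\right) = 169 \left(-4\right) 1 \cdot 76 \left(-27\right) = \left(-676\right) 1 \cdot 76 \left(-27\right) = \left(-676\right) 76 \left(-27\right) = \left(-51376\right) \left(-27\right) = 1387152$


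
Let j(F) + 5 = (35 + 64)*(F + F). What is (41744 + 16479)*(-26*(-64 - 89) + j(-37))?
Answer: -195221719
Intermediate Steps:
j(F) = -5 + 198*F (j(F) = -5 + (35 + 64)*(F + F) = -5 + 99*(2*F) = -5 + 198*F)
(41744 + 16479)*(-26*(-64 - 89) + j(-37)) = (41744 + 16479)*(-26*(-64 - 89) + (-5 + 198*(-37))) = 58223*(-26*(-153) + (-5 - 7326)) = 58223*(3978 - 7331) = 58223*(-3353) = -195221719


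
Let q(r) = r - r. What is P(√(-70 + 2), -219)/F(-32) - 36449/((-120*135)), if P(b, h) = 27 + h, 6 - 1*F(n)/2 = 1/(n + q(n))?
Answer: -42731743/3126600 ≈ -13.667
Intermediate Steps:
q(r) = 0
F(n) = 12 - 2/n (F(n) = 12 - 2/(n + 0) = 12 - 2/n)
P(√(-70 + 2), -219)/F(-32) - 36449/((-120*135)) = (27 - 219)/(12 - 2/(-32)) - 36449/((-120*135)) = -192/(12 - 2*(-1/32)) - 36449/(-16200) = -192/(12 + 1/16) - 36449*(-1/16200) = -192/193/16 + 36449/16200 = -192*16/193 + 36449/16200 = -3072/193 + 36449/16200 = -42731743/3126600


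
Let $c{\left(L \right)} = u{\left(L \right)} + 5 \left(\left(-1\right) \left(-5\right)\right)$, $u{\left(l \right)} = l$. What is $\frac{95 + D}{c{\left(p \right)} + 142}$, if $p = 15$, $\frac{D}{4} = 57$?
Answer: $\frac{323}{182} \approx 1.7747$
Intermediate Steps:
$D = 228$ ($D = 4 \cdot 57 = 228$)
$c{\left(L \right)} = 25 + L$ ($c{\left(L \right)} = L + 5 \left(\left(-1\right) \left(-5\right)\right) = L + 5 \cdot 5 = L + 25 = 25 + L$)
$\frac{95 + D}{c{\left(p \right)} + 142} = \frac{95 + 228}{\left(25 + 15\right) + 142} = \frac{323}{40 + 142} = \frac{323}{182}$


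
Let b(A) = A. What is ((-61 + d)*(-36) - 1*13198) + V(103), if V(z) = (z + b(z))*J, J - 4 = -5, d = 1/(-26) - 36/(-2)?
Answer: -154110/13 ≈ -11855.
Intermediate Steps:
d = 467/26 (d = 1*(-1/26) - 36*(-½) = -1/26 + 18 = 467/26 ≈ 17.962)
J = -1 (J = 4 - 5 = -1)
V(z) = -2*z (V(z) = (z + z)*(-1) = (2*z)*(-1) = -2*z)
((-61 + d)*(-36) - 1*13198) + V(103) = ((-61 + 467/26)*(-36) - 1*13198) - 2*103 = (-1119/26*(-36) - 13198) - 206 = (20142/13 - 13198) - 206 = -151432/13 - 206 = -154110/13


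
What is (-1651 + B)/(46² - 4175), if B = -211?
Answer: 1862/2059 ≈ 0.90432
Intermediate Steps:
(-1651 + B)/(46² - 4175) = (-1651 - 211)/(46² - 4175) = -1862/(2116 - 4175) = -1862/(-2059) = -1862*(-1/2059) = 1862/2059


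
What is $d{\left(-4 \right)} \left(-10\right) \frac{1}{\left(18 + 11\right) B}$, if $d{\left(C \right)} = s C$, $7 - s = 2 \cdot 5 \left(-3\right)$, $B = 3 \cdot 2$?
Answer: $\frac{740}{87} \approx 8.5058$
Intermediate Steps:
$B = 6$
$s = 37$ ($s = 7 - 2 \cdot 5 \left(-3\right) = 7 - 10 \left(-3\right) = 7 - -30 = 7 + 30 = 37$)
$d{\left(C \right)} = 37 C$
$d{\left(-4 \right)} \left(-10\right) \frac{1}{\left(18 + 11\right) B} = 37 \left(-4\right) \left(-10\right) \frac{1}{\left(18 + 11\right) 6} = \left(-148\right) \left(-10\right) \frac{1}{29} \cdot \frac{1}{6} = 1480 \cdot \frac{1}{29} \cdot \frac{1}{6} = 1480 \cdot \frac{1}{174} = \frac{740}{87}$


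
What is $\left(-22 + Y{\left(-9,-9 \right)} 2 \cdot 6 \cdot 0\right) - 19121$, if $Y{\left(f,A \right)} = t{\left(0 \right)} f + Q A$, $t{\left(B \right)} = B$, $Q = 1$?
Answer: $-19143$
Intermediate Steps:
$Y{\left(f,A \right)} = A$ ($Y{\left(f,A \right)} = 0 f + 1 A = 0 + A = A$)
$\left(-22 + Y{\left(-9,-9 \right)} 2 \cdot 6 \cdot 0\right) - 19121 = \left(-22 - 9 \cdot 2 \cdot 6 \cdot 0\right) - 19121 = \left(-22 - 9 \cdot 12 \cdot 0\right) - 19121 = \left(-22 - 0\right) - 19121 = \left(-22 + 0\right) - 19121 = -22 - 19121 = -19143$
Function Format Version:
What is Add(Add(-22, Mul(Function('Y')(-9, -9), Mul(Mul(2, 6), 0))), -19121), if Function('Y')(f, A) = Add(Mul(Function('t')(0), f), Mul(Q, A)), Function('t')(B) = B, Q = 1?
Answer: -19143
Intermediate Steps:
Function('Y')(f, A) = A (Function('Y')(f, A) = Add(Mul(0, f), Mul(1, A)) = Add(0, A) = A)
Add(Add(-22, Mul(Function('Y')(-9, -9), Mul(Mul(2, 6), 0))), -19121) = Add(Add(-22, Mul(-9, Mul(Mul(2, 6), 0))), -19121) = Add(Add(-22, Mul(-9, Mul(12, 0))), -19121) = Add(Add(-22, Mul(-9, 0)), -19121) = Add(Add(-22, 0), -19121) = Add(-22, -19121) = -19143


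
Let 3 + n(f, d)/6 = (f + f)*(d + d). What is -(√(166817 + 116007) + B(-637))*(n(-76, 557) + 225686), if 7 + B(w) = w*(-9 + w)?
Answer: 325204498500 + 1580600*√70706 ≈ 3.2562e+11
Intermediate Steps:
B(w) = -7 + w*(-9 + w)
n(f, d) = -18 + 24*d*f (n(f, d) = -18 + 6*((f + f)*(d + d)) = -18 + 6*((2*f)*(2*d)) = -18 + 6*(4*d*f) = -18 + 24*d*f)
-(√(166817 + 116007) + B(-637))*(n(-76, 557) + 225686) = -(√(166817 + 116007) + (-7 + (-637)² - 9*(-637)))*((-18 + 24*557*(-76)) + 225686) = -(√282824 + (-7 + 405769 + 5733))*((-18 - 1015968) + 225686) = -(2*√70706 + 411495)*(-1015986 + 225686) = -(411495 + 2*√70706)*(-790300) = -(-325204498500 - 1580600*√70706) = 325204498500 + 1580600*√70706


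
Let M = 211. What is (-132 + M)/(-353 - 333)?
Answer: -79/686 ≈ -0.11516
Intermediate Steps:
(-132 + M)/(-353 - 333) = (-132 + 211)/(-353 - 333) = 79/(-686) = 79*(-1/686) = -79/686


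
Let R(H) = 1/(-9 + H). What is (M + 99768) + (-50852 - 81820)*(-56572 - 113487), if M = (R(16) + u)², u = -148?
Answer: 1105547274609/49 ≈ 2.2562e+10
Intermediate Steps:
M = 1071225/49 (M = (1/(-9 + 16) - 148)² = (1/7 - 148)² = (⅐ - 148)² = (-1035/7)² = 1071225/49 ≈ 21862.)
(M + 99768) + (-50852 - 81820)*(-56572 - 113487) = (1071225/49 + 99768) + (-50852 - 81820)*(-56572 - 113487) = 5959857/49 - 132672*(-170059) = 5959857/49 + 22562067648 = 1105547274609/49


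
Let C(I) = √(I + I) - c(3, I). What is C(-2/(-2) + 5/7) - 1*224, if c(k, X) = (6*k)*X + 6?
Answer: -1826/7 + 2*√42/7 ≈ -259.01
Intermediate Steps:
c(k, X) = 6 + 6*X*k (c(k, X) = 6*X*k + 6 = 6 + 6*X*k)
C(I) = -6 - 18*I + √2*√I (C(I) = √(I + I) - (6 + 6*I*3) = √(2*I) - (6 + 18*I) = √2*√I + (-6 - 18*I) = -6 - 18*I + √2*√I)
C(-2/(-2) + 5/7) - 1*224 = (-6 - 18*(-2/(-2) + 5/7) + √2*√(-2/(-2) + 5/7)) - 1*224 = (-6 - 18*(-2*(-½) + 5*(⅐)) + √2*√(-2*(-½) + 5*(⅐))) - 224 = (-6 - 18*(1 + 5/7) + √2*√(1 + 5/7)) - 224 = (-6 - 18*12/7 + √2*√(12/7)) - 224 = (-6 - 216/7 + √2*(2*√21/7)) - 224 = (-6 - 216/7 + 2*√42/7) - 224 = (-258/7 + 2*√42/7) - 224 = -1826/7 + 2*√42/7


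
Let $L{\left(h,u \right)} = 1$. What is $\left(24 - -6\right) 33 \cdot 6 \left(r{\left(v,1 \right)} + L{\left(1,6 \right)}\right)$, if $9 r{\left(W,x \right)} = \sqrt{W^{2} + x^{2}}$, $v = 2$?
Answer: $5940 + 660 \sqrt{5} \approx 7415.8$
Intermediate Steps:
$r{\left(W,x \right)} = \frac{\sqrt{W^{2} + x^{2}}}{9}$
$\left(24 - -6\right) 33 \cdot 6 \left(r{\left(v,1 \right)} + L{\left(1,6 \right)}\right) = \left(24 - -6\right) 33 \cdot 6 \left(\frac{\sqrt{2^{2} + 1^{2}}}{9} + 1\right) = \left(24 + 6\right) 33 \cdot 6 \left(\frac{\sqrt{4 + 1}}{9} + 1\right) = 30 \cdot 33 \cdot 6 \left(\frac{\sqrt{5}}{9} + 1\right) = 990 \cdot 6 \left(1 + \frac{\sqrt{5}}{9}\right) = 990 \left(6 + \frac{2 \sqrt{5}}{3}\right) = 5940 + 660 \sqrt{5}$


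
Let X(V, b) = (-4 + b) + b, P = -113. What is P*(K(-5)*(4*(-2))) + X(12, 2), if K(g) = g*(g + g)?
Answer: 45200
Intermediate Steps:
K(g) = 2*g² (K(g) = g*(2*g) = 2*g²)
X(V, b) = -4 + 2*b
P*(K(-5)*(4*(-2))) + X(12, 2) = -113*2*(-5)²*4*(-2) + (-4 + 2*2) = -113*2*25*(-8) + (-4 + 4) = -5650*(-8) + 0 = -113*(-400) + 0 = 45200 + 0 = 45200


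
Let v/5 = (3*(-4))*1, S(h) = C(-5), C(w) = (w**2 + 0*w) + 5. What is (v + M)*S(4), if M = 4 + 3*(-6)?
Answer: -2220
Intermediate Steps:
C(w) = 5 + w**2 (C(w) = (w**2 + 0) + 5 = w**2 + 5 = 5 + w**2)
S(h) = 30 (S(h) = 5 + (-5)**2 = 5 + 25 = 30)
v = -60 (v = 5*((3*(-4))*1) = 5*(-12*1) = 5*(-12) = -60)
M = -14 (M = 4 - 18 = -14)
(v + M)*S(4) = (-60 - 14)*30 = -74*30 = -2220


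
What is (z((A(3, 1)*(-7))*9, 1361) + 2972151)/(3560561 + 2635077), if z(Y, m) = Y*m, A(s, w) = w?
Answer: 1443204/3097819 ≈ 0.46588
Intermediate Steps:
(z((A(3, 1)*(-7))*9, 1361) + 2972151)/(3560561 + 2635077) = (((1*(-7))*9)*1361 + 2972151)/(3560561 + 2635077) = (-7*9*1361 + 2972151)/6195638 = (-63*1361 + 2972151)*(1/6195638) = (-85743 + 2972151)*(1/6195638) = 2886408*(1/6195638) = 1443204/3097819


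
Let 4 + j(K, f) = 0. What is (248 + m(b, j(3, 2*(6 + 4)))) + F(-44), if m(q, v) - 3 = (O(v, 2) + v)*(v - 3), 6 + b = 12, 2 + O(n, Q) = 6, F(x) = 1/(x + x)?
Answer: 22087/88 ≈ 250.99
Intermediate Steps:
F(x) = 1/(2*x)
O(n, Q) = 4 (O(n, Q) = -2 + 6 = 4)
j(K, f) = -4 (j(K, f) = -4 + 0 = -4)
b = 6 (b = -6 + 12 = 6)
m(q, v) = 3 + (-3 + v)*(4 + v) (m(q, v) = 3 + (4 + v)*(v - 3) = 3 + (4 + v)*(-3 + v) = 3 + (-3 + v)*(4 + v))
(248 + m(b, j(3, 2*(6 + 4)))) + F(-44) = (248 + (-9 - 4 + (-4)²)) + (½)/(-44) = (248 + (-9 - 4 + 16)) + (½)*(-1/44) = (248 + 3) - 1/88 = 251 - 1/88 = 22087/88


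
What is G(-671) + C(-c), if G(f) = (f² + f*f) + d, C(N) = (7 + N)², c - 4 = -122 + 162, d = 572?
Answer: 902423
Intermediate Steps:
c = 44 (c = 4 + (-122 + 162) = 4 + 40 = 44)
G(f) = 572 + 2*f² (G(f) = (f² + f*f) + 572 = (f² + f²) + 572 = 2*f² + 572 = 572 + 2*f²)
G(-671) + C(-c) = (572 + 2*(-671)²) + (7 - 1*44)² = (572 + 2*450241) + (7 - 44)² = (572 + 900482) + (-37)² = 901054 + 1369 = 902423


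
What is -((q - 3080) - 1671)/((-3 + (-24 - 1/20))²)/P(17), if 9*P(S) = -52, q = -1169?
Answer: -5328000/3804853 ≈ -1.4003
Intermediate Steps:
P(S) = -52/9 (P(S) = (⅑)*(-52) = -52/9)
-((q - 3080) - 1671)/((-3 + (-24 - 1/20))²)/P(17) = -((-1169 - 3080) - 1671)/((-3 + (-24 - 1/20))²)/(-52/9) = -(-4249 - 1671)/((-3 + (-24 - 1*1/20))²)*(-9)/52 = -(-5920/(-3 + (-24 - 1/20))²)*(-9)/52 = -(-5920/(-3 - 481/20)²)*(-9)/52 = -(-5920/((-541/20)²))*(-9)/52 = -(-5920/292681/400)*(-9)/52 = -(-5920*400/292681)*(-9)/52 = -(-2368000)*(-9)/(292681*52) = -1*5328000/3804853 = -5328000/3804853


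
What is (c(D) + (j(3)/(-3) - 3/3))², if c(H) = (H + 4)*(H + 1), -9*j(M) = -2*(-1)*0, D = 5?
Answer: 2809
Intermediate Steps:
j(M) = 0 (j(M) = -(-2*(-1))*0/9 = -2*0/9 = -⅑*0 = 0)
c(H) = (1 + H)*(4 + H) (c(H) = (4 + H)*(1 + H) = (1 + H)*(4 + H))
(c(D) + (j(3)/(-3) - 3/3))² = ((4 + 5² + 5*5) + (0/(-3) - 3/3))² = ((4 + 25 + 25) + (0*(-⅓) - 3*⅓))² = (54 + (0 - 1))² = (54 - 1)² = 53² = 2809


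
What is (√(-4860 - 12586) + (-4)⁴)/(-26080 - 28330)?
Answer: -128/27205 - I*√17446/54410 ≈ -0.004705 - 0.0024276*I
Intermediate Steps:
(√(-4860 - 12586) + (-4)⁴)/(-26080 - 28330) = (√(-17446) + 256)/(-54410) = (I*√17446 + 256)*(-1/54410) = (256 + I*√17446)*(-1/54410) = -128/27205 - I*√17446/54410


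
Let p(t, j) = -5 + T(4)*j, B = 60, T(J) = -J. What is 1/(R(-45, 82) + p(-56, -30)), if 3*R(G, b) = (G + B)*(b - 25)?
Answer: 1/400 ≈ 0.0025000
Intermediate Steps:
R(G, b) = (-25 + b)*(60 + G)/3 (R(G, b) = ((G + 60)*(b - 25))/3 = ((60 + G)*(-25 + b))/3 = ((-25 + b)*(60 + G))/3 = (-25 + b)*(60 + G)/3)
p(t, j) = -5 - 4*j (p(t, j) = -5 + (-1*4)*j = -5 - 4*j)
1/(R(-45, 82) + p(-56, -30)) = 1/((-500 + 20*82 - 25/3*(-45) + (1/3)*(-45)*82) + (-5 - 4*(-30))) = 1/((-500 + 1640 + 375 - 1230) + (-5 + 120)) = 1/(285 + 115) = 1/400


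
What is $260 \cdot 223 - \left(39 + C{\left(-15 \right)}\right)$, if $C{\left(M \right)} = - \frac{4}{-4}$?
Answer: $57940$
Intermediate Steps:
$C{\left(M \right)} = 1$ ($C{\left(M \right)} = \left(-4\right) \left(- \frac{1}{4}\right) = 1$)
$260 \cdot 223 - \left(39 + C{\left(-15 \right)}\right) = 260 \cdot 223 - 40 = 57980 - 40 = 57940$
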